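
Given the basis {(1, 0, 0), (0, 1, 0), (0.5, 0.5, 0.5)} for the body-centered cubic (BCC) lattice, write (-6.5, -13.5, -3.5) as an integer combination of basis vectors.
-3b₁ - 10b₂ - 7b₃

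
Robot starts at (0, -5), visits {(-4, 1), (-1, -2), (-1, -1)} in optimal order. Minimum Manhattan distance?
10
(one optimal route: (0, -5) → (-1, -2) → (-1, -1) → (-4, 1))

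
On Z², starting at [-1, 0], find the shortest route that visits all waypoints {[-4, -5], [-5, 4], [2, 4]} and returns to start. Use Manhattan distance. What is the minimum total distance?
32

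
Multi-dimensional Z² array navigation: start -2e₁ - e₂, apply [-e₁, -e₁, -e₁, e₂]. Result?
(-5, 0)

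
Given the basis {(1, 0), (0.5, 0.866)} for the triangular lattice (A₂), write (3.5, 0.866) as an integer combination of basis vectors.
3b₁ + b₂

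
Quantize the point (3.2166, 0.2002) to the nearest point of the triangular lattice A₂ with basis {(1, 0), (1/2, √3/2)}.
(3, 0)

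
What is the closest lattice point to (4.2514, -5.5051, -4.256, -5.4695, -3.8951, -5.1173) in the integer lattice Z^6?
(4, -6, -4, -5, -4, -5)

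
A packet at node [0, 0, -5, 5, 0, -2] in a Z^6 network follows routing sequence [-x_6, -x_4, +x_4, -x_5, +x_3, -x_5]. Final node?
(0, 0, -4, 5, -2, -3)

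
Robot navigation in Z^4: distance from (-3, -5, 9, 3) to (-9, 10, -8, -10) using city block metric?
51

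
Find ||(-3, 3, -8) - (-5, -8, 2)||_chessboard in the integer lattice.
11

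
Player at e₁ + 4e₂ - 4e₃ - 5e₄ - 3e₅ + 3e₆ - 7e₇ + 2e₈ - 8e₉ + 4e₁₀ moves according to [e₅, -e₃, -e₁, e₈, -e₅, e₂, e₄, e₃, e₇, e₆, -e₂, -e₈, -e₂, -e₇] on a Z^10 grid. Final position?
(0, 3, -4, -4, -3, 4, -7, 2, -8, 4)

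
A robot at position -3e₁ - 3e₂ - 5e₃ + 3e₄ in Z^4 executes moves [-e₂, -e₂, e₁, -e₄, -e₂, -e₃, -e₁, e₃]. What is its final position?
(-3, -6, -5, 2)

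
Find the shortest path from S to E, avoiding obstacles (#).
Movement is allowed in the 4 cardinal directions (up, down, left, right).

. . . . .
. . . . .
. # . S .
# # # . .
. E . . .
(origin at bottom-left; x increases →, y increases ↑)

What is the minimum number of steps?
4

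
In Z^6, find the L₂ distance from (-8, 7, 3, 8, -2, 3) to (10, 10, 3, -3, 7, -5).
24.4745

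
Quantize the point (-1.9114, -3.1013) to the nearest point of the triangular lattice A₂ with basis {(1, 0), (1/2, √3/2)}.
(-2, -3.464)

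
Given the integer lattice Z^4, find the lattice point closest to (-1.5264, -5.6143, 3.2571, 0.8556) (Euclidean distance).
(-2, -6, 3, 1)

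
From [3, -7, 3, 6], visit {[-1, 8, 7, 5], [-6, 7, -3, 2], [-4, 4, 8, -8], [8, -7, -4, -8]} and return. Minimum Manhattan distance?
130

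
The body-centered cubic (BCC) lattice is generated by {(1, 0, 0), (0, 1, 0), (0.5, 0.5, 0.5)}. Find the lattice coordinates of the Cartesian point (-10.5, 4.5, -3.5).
-7b₁ + 8b₂ - 7b₃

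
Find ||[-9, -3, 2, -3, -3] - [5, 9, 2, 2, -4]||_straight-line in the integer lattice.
19.1311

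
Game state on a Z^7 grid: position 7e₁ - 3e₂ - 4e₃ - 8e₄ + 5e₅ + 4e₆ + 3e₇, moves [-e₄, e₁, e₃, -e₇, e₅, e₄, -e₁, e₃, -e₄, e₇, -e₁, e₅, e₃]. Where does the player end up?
(6, -3, -1, -9, 7, 4, 3)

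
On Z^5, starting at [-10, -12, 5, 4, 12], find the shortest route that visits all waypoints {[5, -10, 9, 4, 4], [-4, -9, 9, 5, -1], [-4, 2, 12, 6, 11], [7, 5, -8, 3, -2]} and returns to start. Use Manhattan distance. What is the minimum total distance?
164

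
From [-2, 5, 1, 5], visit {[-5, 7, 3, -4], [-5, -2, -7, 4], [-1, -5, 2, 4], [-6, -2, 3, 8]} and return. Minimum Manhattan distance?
82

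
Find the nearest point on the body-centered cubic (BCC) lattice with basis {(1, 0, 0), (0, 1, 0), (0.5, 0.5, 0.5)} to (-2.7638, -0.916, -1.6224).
(-3, -1, -2)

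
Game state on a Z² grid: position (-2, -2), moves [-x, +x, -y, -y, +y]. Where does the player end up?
(-2, -3)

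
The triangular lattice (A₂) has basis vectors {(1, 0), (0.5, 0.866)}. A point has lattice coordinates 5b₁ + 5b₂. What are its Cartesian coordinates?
(7.5, 4.33)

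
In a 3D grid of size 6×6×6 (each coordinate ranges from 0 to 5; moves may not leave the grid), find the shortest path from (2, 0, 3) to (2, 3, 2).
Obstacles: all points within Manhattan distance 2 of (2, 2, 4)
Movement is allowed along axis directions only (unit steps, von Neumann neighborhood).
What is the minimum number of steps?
6
(one shortest path: (2, 0, 3) → (1, 0, 3) → (1, 1, 3) → (1, 1, 2) → (1, 2, 2) → (1, 3, 2) → (2, 3, 2))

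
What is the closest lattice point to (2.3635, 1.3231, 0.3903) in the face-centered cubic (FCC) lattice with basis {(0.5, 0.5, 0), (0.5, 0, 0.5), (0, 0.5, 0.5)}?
(2.5, 1, 0.5)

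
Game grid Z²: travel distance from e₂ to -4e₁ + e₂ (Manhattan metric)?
4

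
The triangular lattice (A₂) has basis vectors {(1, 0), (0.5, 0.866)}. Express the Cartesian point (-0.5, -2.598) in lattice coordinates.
b₁ - 3b₂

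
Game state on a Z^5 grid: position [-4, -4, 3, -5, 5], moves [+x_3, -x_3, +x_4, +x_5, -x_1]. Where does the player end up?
(-5, -4, 3, -4, 6)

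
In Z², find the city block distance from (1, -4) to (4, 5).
12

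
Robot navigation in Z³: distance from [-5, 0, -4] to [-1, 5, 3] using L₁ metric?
16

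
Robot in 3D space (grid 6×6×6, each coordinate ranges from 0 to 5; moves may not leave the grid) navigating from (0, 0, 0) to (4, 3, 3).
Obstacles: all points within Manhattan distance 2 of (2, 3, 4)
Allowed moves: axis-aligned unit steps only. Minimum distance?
10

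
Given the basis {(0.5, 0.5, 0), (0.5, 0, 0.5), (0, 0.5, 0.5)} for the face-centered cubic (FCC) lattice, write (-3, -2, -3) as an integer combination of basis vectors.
-2b₁ - 4b₂ - 2b₃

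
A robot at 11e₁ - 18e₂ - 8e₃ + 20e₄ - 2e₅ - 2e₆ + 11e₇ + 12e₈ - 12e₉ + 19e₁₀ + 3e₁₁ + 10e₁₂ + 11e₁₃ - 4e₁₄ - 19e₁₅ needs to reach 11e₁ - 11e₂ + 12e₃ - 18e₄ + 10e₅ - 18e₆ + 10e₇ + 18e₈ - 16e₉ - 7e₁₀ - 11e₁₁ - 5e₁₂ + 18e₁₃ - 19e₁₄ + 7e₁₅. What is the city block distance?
207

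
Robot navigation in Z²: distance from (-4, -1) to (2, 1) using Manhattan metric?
8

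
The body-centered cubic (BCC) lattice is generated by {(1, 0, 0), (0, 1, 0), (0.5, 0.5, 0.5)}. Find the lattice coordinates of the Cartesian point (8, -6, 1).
7b₁ - 7b₂ + 2b₃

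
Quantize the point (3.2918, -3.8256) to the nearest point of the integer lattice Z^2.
(3, -4)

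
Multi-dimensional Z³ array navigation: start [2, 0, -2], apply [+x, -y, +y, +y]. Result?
(3, 1, -2)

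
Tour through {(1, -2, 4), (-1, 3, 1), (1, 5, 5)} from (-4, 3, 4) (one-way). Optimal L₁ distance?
22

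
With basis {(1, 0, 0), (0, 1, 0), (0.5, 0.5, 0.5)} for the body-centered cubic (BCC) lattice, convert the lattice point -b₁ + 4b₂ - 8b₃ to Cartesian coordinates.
(-5, 0, -4)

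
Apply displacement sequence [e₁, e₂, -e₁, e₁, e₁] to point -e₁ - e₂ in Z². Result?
(1, 0)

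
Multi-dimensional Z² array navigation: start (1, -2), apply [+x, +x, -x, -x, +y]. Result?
(1, -1)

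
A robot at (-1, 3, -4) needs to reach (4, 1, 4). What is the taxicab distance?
15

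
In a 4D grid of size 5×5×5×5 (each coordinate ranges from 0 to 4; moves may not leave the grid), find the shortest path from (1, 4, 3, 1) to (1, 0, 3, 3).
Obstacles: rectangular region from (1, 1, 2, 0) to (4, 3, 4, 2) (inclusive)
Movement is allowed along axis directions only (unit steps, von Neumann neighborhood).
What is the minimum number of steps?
6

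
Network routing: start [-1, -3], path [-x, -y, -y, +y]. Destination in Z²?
(-2, -4)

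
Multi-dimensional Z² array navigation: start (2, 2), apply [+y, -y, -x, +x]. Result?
(2, 2)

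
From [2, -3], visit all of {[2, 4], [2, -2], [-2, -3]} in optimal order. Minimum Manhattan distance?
15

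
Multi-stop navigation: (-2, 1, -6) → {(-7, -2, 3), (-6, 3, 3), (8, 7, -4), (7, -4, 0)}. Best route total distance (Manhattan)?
56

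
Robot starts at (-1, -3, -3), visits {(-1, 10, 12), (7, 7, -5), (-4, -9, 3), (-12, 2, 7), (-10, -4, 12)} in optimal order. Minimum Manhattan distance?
100
(one optimal route: (-1, -3, -3) → (-4, -9, 3) → (-10, -4, 12) → (-12, 2, 7) → (-1, 10, 12) → (7, 7, -5))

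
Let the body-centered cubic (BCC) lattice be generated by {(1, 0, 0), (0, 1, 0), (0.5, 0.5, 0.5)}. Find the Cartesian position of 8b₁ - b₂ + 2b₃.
(9, 0, 1)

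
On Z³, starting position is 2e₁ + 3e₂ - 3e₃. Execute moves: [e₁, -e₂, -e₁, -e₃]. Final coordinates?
(2, 2, -4)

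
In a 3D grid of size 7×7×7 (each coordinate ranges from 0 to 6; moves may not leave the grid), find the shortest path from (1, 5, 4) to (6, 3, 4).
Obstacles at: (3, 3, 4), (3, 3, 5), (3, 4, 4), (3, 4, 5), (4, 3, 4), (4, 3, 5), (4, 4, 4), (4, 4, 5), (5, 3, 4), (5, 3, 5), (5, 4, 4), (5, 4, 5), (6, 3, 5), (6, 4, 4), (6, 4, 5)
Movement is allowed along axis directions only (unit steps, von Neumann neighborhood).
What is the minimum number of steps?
9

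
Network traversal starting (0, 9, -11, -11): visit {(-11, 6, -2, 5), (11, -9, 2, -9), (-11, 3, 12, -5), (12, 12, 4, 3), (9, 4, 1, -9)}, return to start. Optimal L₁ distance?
190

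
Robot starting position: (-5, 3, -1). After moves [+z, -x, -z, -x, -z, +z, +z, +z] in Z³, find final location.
(-7, 3, 1)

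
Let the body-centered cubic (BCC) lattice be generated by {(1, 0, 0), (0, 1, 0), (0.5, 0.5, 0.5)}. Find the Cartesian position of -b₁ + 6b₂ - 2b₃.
(-2, 5, -1)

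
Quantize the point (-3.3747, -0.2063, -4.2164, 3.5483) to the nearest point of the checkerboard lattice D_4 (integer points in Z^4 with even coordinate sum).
(-3, 0, -4, 3)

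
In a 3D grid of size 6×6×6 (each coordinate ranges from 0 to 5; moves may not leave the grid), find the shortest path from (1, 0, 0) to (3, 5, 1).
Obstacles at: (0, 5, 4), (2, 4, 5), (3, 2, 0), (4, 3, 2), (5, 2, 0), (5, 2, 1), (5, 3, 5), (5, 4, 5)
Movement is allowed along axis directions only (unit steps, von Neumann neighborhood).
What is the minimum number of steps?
8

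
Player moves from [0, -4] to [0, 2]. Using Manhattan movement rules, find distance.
6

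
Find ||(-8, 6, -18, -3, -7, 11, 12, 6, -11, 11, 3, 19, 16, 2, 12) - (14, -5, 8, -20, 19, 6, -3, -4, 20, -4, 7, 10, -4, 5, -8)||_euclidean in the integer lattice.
68.469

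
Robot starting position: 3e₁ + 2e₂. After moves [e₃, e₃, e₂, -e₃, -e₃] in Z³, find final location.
(3, 3, 0)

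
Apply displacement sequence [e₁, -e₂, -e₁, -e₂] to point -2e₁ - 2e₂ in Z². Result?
(-2, -4)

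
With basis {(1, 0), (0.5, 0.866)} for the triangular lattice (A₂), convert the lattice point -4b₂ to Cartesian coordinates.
(-2, -3.464)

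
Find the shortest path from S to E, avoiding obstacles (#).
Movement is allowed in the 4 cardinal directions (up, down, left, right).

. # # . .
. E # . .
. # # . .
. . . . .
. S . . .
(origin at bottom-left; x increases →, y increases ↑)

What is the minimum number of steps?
5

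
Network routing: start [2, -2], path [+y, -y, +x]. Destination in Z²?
(3, -2)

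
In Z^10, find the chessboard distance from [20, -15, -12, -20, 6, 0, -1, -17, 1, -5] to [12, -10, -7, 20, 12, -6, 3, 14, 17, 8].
40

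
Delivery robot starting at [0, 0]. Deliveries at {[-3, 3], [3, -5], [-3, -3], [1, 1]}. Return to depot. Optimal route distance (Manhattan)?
30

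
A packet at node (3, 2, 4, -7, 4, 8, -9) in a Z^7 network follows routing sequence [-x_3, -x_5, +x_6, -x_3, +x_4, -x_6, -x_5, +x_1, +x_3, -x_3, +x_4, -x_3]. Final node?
(4, 2, 1, -5, 2, 8, -9)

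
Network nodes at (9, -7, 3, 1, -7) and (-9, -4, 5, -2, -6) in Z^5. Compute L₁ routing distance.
27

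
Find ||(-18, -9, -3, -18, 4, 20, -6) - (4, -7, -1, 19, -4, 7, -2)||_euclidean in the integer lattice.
45.9347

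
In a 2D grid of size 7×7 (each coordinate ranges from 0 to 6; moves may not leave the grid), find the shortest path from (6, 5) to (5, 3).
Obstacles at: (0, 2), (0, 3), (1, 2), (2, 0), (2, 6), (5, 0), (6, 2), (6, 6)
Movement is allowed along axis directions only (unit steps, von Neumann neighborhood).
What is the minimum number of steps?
3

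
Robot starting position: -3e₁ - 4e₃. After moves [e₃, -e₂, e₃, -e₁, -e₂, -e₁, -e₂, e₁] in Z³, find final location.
(-4, -3, -2)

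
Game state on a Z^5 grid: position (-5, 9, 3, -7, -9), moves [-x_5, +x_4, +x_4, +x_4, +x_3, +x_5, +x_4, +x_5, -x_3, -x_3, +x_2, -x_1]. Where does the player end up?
(-6, 10, 2, -3, -8)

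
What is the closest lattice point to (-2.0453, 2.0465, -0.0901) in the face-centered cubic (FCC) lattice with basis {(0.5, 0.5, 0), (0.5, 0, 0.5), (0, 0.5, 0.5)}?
(-2, 2, 0)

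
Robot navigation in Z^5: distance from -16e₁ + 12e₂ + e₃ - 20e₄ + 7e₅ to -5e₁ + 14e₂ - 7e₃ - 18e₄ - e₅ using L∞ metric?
11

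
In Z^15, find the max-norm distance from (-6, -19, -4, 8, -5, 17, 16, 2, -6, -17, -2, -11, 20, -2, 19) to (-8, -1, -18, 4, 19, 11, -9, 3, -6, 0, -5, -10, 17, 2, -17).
36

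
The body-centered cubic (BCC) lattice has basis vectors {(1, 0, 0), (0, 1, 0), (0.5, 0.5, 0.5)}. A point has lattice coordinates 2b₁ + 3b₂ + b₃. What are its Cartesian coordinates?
(2.5, 3.5, 0.5)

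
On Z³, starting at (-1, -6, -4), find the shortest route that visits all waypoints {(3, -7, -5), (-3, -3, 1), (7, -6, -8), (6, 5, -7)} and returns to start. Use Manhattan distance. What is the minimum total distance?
62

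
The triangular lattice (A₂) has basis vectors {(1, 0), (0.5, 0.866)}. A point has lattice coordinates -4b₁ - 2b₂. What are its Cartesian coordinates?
(-5, -1.732)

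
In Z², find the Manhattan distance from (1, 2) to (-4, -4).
11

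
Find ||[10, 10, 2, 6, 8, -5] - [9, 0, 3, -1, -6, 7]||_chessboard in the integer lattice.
14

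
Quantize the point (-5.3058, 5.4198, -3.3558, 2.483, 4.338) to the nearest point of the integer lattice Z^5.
(-5, 5, -3, 2, 4)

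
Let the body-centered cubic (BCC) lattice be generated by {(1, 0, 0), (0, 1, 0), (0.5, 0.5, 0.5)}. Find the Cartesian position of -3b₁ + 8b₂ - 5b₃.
(-5.5, 5.5, -2.5)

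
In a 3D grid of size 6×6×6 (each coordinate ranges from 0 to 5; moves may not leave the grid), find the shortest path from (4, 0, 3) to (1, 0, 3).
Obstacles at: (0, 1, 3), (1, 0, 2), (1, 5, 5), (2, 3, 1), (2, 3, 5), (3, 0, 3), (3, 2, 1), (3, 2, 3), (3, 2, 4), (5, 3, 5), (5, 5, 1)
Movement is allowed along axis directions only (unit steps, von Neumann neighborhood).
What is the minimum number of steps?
5
(one shortest path: (4, 0, 3) → (4, 1, 3) → (3, 1, 3) → (2, 1, 3) → (1, 1, 3) → (1, 0, 3))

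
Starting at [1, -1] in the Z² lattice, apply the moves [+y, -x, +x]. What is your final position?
(1, 0)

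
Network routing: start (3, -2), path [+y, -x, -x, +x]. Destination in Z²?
(2, -1)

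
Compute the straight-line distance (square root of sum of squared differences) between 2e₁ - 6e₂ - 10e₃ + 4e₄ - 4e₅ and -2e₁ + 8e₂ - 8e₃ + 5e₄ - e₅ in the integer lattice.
15.0333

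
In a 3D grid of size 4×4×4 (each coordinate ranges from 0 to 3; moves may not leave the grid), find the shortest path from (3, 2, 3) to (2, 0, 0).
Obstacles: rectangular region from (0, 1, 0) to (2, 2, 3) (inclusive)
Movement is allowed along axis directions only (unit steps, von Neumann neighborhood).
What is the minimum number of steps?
6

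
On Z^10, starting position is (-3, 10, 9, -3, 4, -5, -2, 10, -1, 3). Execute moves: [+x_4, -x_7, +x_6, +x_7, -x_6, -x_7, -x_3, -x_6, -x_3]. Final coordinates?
(-3, 10, 7, -2, 4, -6, -3, 10, -1, 3)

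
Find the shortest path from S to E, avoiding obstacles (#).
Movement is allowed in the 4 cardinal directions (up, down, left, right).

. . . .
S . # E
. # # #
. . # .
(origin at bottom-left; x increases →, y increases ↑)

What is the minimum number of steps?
5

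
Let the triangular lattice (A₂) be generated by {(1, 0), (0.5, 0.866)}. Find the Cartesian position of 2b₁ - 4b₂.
(0, -3.464)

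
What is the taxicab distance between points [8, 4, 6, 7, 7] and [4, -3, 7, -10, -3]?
39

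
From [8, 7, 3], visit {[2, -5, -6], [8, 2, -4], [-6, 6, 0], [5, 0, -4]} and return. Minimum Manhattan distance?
70
(one optimal route: (8, 7, 3) → (8, 2, -4) → (5, 0, -4) → (2, -5, -6) → (-6, 6, 0) → (8, 7, 3))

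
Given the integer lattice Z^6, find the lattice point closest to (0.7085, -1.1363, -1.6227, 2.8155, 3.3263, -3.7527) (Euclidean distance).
(1, -1, -2, 3, 3, -4)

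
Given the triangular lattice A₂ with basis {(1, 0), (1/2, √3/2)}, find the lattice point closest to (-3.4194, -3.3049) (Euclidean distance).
(-3, -3.464)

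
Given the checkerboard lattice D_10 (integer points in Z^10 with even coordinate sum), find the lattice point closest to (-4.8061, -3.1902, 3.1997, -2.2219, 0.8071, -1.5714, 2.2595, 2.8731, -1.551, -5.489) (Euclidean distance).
(-5, -3, 3, -2, 1, -2, 2, 3, -2, -5)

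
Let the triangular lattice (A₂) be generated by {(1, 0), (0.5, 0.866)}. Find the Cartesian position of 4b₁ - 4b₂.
(2, -3.464)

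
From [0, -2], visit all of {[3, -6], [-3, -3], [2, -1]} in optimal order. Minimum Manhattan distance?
17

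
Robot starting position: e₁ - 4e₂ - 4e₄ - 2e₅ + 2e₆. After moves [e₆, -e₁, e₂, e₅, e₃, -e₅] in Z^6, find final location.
(0, -3, 1, -4, -2, 3)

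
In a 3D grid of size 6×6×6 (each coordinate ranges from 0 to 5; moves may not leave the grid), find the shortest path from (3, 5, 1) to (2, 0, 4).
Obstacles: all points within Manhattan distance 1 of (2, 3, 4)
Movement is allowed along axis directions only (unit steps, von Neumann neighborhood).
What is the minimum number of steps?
9
(one shortest path: (3, 5, 1) → (2, 5, 1) → (2, 4, 1) → (2, 3, 1) → (2, 2, 1) → (2, 1, 1) → (2, 0, 1) → (2, 0, 2) → (2, 0, 3) → (2, 0, 4))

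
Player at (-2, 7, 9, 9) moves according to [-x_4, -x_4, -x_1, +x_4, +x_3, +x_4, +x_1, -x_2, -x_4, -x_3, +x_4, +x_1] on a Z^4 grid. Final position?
(-1, 6, 9, 9)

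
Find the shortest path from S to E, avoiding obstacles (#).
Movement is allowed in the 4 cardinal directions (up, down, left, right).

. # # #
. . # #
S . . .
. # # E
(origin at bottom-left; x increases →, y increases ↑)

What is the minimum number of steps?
4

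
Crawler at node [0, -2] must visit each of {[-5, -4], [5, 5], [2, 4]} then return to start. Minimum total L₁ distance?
38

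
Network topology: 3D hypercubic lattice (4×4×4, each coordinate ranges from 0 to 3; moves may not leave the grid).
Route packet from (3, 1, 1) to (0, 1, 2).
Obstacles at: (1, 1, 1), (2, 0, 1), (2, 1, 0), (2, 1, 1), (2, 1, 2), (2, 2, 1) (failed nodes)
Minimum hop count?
6
(one shortest path: (3, 1, 1) → (3, 0, 1) → (3, 0, 2) → (2, 0, 2) → (1, 0, 2) → (0, 0, 2) → (0, 1, 2))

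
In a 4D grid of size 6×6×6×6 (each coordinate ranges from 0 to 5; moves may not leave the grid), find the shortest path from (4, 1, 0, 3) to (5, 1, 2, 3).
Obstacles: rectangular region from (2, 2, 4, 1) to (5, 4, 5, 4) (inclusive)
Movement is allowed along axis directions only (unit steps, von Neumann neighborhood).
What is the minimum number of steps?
3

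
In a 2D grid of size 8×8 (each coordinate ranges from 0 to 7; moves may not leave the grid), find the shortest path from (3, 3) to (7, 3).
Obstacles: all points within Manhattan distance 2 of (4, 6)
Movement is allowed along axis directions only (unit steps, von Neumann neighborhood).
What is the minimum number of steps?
4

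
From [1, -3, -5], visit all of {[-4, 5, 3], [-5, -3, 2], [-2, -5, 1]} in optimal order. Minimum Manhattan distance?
27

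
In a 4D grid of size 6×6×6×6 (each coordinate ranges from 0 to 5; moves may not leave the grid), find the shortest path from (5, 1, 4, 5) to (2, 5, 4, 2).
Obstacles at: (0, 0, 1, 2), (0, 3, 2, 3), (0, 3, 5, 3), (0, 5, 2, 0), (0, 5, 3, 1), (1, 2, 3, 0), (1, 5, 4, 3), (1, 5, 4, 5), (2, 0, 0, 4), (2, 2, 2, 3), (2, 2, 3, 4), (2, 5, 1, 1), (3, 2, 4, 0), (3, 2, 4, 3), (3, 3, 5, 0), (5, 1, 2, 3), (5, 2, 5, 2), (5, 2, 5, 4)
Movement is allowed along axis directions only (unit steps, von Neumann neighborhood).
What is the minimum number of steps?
10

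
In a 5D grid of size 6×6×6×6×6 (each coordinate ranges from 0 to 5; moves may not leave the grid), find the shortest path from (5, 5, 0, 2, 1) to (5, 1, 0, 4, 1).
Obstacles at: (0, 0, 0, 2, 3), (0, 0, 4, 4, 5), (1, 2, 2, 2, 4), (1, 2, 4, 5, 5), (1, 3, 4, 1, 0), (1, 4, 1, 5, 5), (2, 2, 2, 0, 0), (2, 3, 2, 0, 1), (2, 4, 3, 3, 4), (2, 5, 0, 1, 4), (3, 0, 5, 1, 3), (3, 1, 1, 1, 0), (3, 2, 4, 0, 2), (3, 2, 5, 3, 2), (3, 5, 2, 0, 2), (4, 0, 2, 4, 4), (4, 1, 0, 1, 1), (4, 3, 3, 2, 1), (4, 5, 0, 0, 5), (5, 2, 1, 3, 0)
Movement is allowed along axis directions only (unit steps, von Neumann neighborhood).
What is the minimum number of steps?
6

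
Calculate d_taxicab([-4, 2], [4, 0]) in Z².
10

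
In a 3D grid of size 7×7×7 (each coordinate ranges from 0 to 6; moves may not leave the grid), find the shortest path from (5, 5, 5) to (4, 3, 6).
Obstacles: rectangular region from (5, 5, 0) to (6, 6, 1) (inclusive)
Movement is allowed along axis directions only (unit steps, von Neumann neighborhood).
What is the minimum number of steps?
4
(one shortest path: (5, 5, 5) → (4, 5, 5) → (4, 4, 5) → (4, 3, 5) → (4, 3, 6))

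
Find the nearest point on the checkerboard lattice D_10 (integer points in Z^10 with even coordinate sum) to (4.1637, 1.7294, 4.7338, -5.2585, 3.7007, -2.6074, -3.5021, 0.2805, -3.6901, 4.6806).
(4, 2, 5, -5, 4, -3, -4, 0, -4, 5)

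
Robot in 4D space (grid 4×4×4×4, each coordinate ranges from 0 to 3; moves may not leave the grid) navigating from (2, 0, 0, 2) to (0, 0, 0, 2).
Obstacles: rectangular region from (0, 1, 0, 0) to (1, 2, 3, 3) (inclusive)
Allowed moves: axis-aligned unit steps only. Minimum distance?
2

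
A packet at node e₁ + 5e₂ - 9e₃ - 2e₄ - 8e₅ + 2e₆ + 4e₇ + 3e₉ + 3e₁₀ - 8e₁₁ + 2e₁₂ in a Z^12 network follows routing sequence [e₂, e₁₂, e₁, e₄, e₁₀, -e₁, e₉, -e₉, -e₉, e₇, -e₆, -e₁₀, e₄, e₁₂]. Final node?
(1, 6, -9, 0, -8, 1, 5, 0, 2, 3, -8, 4)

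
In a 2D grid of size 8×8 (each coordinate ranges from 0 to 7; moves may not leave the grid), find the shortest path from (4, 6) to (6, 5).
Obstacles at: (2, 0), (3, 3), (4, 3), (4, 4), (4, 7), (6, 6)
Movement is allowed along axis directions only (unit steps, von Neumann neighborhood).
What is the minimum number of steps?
3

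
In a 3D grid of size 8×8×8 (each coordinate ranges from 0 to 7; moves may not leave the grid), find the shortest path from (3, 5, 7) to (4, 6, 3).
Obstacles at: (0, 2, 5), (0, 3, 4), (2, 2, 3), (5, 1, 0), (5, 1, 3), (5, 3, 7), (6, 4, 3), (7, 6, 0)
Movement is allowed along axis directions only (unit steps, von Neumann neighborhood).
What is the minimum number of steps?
6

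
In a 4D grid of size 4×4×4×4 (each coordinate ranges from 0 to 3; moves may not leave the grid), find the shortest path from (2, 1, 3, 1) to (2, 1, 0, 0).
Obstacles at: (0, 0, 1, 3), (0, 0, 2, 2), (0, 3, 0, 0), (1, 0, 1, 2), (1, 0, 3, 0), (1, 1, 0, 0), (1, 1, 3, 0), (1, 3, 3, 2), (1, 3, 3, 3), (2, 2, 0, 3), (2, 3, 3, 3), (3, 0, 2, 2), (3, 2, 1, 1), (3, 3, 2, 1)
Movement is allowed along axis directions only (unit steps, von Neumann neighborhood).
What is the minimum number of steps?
4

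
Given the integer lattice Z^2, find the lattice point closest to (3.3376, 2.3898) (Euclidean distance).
(3, 2)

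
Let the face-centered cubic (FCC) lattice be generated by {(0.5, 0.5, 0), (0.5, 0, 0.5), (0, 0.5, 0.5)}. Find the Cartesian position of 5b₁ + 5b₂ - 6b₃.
(5, -0.5, -0.5)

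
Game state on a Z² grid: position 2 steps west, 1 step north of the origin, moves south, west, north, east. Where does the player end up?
(-2, 1)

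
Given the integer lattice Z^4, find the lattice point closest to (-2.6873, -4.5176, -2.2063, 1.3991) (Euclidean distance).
(-3, -5, -2, 1)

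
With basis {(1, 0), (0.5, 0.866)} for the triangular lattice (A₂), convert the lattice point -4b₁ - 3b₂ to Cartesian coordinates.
(-5.5, -2.598)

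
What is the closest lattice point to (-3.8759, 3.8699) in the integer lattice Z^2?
(-4, 4)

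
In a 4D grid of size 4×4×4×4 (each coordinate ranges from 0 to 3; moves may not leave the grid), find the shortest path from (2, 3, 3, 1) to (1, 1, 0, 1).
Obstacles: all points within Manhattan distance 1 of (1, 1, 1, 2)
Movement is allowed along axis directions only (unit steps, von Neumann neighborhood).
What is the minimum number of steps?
6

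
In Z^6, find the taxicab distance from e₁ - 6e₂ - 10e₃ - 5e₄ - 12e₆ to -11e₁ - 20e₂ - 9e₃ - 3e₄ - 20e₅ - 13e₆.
50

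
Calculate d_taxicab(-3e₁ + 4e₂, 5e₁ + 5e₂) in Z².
9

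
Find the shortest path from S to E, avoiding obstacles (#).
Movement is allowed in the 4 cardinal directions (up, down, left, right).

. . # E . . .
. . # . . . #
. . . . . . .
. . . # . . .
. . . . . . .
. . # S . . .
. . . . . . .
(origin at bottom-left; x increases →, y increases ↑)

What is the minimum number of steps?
7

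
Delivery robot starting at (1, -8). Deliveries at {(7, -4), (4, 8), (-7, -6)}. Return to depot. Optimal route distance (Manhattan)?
60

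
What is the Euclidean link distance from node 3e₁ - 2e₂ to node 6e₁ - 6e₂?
5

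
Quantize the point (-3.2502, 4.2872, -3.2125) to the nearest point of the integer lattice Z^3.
(-3, 4, -3)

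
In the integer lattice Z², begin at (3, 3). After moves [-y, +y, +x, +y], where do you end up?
(4, 4)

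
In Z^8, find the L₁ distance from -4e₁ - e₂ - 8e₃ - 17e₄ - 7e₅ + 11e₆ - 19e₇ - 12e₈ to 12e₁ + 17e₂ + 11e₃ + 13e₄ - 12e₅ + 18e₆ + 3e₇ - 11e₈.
118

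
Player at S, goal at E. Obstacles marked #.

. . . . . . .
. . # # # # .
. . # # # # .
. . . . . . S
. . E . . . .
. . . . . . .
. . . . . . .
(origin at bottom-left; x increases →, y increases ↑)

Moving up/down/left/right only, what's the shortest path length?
5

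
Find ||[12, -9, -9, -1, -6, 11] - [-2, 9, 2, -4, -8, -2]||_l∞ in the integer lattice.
18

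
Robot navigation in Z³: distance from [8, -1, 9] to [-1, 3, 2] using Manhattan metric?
20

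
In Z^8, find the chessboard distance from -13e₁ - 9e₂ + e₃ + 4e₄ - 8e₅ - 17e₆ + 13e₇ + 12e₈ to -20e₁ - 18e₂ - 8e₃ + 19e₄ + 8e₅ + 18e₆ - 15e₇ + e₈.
35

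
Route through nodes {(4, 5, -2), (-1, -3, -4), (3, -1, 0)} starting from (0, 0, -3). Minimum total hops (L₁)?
24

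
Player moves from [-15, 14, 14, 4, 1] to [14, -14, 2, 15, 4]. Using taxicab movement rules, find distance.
83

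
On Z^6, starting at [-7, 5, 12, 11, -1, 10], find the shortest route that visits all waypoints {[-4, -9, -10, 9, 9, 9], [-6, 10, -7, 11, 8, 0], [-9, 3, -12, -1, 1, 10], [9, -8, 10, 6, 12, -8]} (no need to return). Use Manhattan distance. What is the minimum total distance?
179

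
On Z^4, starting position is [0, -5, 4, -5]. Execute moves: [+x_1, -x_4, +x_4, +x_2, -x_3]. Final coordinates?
(1, -4, 3, -5)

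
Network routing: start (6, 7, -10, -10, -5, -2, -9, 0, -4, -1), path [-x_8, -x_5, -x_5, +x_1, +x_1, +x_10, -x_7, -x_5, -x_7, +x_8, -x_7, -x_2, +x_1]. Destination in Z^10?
(9, 6, -10, -10, -8, -2, -12, 0, -4, 0)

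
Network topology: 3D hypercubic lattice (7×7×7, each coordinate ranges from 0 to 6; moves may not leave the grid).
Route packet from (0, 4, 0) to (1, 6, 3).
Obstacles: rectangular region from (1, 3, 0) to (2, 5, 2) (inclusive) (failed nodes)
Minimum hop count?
6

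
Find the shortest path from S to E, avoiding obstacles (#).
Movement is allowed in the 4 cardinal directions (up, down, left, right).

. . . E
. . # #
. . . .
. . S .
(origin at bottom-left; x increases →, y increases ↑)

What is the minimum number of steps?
6
(one shortest path: (2, 0) → (1, 0) → (1, 1) → (1, 2) → (1, 3) → (2, 3) → (3, 3))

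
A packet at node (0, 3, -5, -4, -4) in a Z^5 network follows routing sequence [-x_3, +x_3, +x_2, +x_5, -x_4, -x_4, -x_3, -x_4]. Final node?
(0, 4, -6, -7, -3)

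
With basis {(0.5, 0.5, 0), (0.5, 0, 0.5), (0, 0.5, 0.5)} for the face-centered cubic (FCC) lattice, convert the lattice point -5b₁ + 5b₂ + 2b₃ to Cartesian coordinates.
(0, -1.5, 3.5)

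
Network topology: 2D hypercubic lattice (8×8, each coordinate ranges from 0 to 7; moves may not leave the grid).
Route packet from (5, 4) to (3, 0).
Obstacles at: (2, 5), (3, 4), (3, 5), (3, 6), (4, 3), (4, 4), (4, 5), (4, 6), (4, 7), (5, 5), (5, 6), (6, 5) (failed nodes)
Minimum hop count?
6
(one shortest path: (5, 4) → (5, 3) → (5, 2) → (4, 2) → (3, 2) → (3, 1) → (3, 0))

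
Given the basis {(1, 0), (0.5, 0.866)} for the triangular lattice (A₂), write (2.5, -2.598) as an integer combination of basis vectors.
4b₁ - 3b₂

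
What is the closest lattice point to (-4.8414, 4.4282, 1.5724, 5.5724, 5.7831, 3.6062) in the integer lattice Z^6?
(-5, 4, 2, 6, 6, 4)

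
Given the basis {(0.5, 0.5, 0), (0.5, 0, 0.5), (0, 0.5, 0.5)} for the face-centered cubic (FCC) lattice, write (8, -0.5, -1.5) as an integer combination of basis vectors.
9b₁ + 7b₂ - 10b₃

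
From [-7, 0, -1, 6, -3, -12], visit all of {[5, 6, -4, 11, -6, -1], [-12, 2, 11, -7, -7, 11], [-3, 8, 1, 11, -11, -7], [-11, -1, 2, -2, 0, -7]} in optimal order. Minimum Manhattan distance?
151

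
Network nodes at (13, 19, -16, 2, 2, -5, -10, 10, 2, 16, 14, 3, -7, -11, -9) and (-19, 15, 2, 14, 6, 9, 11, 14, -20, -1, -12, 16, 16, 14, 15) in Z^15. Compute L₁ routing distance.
259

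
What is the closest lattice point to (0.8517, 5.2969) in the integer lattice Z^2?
(1, 5)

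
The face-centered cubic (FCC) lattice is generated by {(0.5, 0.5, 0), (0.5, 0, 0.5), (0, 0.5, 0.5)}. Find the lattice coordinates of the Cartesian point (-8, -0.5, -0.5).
-8b₁ - 8b₂ + 7b₃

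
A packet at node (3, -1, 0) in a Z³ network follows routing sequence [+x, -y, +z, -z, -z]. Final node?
(4, -2, -1)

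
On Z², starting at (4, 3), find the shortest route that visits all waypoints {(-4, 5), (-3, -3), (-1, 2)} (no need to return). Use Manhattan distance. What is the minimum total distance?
21
(one optimal route: (4, 3) → (-1, 2) → (-4, 5) → (-3, -3))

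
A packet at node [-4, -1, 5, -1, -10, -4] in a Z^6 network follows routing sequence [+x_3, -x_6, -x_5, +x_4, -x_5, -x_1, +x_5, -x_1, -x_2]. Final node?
(-6, -2, 6, 0, -11, -5)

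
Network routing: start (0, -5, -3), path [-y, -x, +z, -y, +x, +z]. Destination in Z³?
(0, -7, -1)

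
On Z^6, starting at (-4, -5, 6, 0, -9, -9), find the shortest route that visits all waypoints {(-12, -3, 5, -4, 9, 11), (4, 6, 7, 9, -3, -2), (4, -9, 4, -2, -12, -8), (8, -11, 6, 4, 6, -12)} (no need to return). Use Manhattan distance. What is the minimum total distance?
167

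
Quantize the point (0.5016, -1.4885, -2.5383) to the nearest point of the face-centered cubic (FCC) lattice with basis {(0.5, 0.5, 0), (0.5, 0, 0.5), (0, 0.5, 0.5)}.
(0.5, -1.5, -3)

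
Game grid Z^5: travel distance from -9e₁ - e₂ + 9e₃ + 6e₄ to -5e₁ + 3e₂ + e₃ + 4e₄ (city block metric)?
18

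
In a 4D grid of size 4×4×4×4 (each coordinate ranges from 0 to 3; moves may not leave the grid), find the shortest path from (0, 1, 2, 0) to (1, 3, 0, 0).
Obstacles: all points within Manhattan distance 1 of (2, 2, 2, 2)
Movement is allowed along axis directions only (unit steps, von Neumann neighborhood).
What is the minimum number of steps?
5
(one shortest path: (0, 1, 2, 0) → (1, 1, 2, 0) → (1, 2, 2, 0) → (1, 3, 2, 0) → (1, 3, 1, 0) → (1, 3, 0, 0))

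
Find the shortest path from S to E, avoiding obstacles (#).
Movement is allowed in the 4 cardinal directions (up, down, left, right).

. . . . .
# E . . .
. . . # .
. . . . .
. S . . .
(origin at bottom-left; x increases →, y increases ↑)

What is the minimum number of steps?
3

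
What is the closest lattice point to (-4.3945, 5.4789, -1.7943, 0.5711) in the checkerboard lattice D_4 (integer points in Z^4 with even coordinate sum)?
(-4, 5, -2, 1)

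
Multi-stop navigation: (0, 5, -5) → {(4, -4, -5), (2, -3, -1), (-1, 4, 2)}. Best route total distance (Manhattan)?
29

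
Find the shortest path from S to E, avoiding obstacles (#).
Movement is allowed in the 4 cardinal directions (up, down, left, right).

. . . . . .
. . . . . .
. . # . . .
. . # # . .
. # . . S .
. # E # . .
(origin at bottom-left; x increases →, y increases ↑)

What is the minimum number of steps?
3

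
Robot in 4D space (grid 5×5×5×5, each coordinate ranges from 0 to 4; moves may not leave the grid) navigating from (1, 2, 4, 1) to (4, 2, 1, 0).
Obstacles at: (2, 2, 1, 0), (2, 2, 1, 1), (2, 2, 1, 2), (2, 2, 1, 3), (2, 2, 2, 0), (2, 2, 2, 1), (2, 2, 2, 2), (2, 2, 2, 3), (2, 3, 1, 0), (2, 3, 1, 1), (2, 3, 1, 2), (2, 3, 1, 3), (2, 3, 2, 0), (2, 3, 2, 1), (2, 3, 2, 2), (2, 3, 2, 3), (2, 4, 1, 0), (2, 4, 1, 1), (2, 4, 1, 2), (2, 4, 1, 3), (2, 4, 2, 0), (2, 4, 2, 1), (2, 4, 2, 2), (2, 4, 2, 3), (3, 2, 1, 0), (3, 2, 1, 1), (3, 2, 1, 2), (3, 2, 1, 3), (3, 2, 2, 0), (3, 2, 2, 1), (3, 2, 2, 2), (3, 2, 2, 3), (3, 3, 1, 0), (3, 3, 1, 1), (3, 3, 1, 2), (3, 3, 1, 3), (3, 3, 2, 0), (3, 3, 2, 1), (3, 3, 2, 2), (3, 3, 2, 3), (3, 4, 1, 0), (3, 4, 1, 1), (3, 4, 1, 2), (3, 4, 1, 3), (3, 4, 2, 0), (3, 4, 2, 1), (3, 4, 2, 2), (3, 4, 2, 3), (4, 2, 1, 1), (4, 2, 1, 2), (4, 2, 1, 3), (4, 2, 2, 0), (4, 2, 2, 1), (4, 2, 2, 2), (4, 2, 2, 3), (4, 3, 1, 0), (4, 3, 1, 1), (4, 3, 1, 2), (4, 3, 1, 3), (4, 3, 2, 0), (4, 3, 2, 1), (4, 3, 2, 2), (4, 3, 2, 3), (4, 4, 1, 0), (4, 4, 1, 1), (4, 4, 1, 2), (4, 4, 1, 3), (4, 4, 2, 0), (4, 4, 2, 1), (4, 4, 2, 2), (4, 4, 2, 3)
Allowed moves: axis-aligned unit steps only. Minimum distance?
9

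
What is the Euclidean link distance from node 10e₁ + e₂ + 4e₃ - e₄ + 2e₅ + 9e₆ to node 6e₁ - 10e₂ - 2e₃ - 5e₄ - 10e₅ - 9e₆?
25.632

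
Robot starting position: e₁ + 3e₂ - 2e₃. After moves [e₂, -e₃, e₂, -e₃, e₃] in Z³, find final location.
(1, 5, -3)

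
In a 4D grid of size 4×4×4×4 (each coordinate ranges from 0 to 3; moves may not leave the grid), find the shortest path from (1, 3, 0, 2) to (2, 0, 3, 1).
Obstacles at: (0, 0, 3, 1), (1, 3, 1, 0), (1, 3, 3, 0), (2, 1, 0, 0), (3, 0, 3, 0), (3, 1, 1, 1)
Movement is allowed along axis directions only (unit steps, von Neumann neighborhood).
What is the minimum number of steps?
8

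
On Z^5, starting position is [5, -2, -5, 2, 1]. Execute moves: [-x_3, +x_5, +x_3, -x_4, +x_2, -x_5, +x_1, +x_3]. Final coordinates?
(6, -1, -4, 1, 1)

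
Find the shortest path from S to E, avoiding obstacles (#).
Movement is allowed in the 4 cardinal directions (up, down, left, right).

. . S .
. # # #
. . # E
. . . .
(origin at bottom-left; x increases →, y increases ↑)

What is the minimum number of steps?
9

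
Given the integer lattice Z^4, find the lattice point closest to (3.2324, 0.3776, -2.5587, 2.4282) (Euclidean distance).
(3, 0, -3, 2)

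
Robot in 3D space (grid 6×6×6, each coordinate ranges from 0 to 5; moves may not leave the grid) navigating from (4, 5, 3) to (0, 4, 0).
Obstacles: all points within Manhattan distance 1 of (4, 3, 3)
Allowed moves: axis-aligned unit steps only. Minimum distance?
8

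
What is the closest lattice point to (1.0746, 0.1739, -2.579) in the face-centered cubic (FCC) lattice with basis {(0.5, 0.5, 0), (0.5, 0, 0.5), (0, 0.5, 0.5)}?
(1, 0.5, -2.5)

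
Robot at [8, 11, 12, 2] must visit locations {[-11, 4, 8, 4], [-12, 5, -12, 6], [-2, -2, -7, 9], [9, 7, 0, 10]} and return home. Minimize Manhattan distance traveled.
134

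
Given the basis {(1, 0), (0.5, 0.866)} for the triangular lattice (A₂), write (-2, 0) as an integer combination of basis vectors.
-2b₁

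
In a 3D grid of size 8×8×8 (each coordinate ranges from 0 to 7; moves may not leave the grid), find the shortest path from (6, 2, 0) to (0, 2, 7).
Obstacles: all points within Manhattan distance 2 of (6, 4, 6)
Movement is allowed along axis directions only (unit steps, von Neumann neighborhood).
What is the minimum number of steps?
13
(one shortest path: (6, 2, 0) → (5, 2, 0) → (4, 2, 0) → (3, 2, 0) → (2, 2, 0) → (1, 2, 0) → (0, 2, 0) → (0, 2, 1) → (0, 2, 2) → (0, 2, 3) → (0, 2, 4) → (0, 2, 5) → (0, 2, 6) → (0, 2, 7))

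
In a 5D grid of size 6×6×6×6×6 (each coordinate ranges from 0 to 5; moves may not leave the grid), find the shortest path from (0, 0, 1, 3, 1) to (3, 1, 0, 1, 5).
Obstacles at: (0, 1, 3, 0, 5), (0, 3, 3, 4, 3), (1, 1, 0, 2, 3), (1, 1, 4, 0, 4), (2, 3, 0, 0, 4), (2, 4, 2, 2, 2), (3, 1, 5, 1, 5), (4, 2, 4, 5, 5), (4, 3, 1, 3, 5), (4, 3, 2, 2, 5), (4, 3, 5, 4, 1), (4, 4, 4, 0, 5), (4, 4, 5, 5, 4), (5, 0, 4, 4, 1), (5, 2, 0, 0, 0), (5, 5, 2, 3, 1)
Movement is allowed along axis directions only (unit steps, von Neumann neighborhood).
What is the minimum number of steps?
11
(one shortest path: (0, 0, 1, 3, 1) → (1, 0, 1, 3, 1) → (2, 0, 1, 3, 1) → (3, 0, 1, 3, 1) → (3, 1, 1, 3, 1) → (3, 1, 0, 3, 1) → (3, 1, 0, 2, 1) → (3, 1, 0, 1, 1) → (3, 1, 0, 1, 2) → (3, 1, 0, 1, 3) → (3, 1, 0, 1, 4) → (3, 1, 0, 1, 5))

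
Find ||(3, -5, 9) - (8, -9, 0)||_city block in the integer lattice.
18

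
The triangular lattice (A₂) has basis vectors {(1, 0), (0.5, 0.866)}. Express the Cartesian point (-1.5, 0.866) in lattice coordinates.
-2b₁ + b₂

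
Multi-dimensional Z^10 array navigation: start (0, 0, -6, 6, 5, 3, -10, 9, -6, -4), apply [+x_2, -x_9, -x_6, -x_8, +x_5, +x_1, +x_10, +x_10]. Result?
(1, 1, -6, 6, 6, 2, -10, 8, -7, -2)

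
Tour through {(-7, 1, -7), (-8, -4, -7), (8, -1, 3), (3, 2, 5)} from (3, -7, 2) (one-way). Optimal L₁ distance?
51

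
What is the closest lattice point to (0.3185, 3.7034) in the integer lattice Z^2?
(0, 4)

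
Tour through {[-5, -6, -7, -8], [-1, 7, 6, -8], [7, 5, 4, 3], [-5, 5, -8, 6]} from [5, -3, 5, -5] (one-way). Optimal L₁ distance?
96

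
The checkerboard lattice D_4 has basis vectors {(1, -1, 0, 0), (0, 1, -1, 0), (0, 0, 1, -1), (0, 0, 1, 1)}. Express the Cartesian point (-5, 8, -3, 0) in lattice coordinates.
-5b₁ + 3b₂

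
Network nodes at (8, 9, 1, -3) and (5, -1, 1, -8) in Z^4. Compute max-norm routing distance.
10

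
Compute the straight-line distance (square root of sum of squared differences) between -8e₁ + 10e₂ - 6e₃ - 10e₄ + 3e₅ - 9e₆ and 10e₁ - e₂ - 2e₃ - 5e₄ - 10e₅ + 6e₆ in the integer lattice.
29.6648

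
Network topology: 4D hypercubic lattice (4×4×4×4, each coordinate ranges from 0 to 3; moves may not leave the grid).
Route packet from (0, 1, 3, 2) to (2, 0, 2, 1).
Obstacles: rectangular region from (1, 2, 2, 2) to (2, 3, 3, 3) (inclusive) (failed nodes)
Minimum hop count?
5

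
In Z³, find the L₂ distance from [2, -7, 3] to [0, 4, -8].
15.6844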